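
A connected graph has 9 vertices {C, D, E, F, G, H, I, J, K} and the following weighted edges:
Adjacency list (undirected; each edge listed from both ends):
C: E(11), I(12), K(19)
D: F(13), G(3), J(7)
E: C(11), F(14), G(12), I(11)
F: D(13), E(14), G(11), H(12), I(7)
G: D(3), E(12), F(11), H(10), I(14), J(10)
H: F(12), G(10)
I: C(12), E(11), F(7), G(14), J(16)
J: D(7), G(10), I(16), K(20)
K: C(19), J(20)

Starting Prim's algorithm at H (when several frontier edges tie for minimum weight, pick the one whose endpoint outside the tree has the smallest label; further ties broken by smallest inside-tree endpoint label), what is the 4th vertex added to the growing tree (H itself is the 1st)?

J

Prim's algorithm from H:
Step 1: cheapest edge leaving the tree is G-H (10); add G.
Step 2: cheapest edge leaving the tree is D-G (3); add D.
Step 3: cheapest edge leaving the tree is D-J (7); add J.
Step 4: cheapest edge leaving the tree is F-G (11); add F.
Step 5: cheapest edge leaving the tree is F-I (7); add I.
Step 6: cheapest edge leaving the tree is E-I (11); add E.
Step 7: cheapest edge leaving the tree is C-E (11); add C.
Step 8: cheapest edge leaving the tree is C-K (19); add K.
Vertex order: H, G, D, J, F, I, E, C, K. The 4th vertex is J.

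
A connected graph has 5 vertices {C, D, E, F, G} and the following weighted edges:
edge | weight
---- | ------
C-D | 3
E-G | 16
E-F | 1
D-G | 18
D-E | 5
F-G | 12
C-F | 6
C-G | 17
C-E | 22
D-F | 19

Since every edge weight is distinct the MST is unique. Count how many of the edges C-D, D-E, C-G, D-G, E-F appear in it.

3

Sort edges by weight, then run Kruskal:
E-F (1): add. Components now {C} {D} {E,F} {G}
C-D (3): add. Components now {C,D} {E,F} {G}
D-E (5): add. Components now {C,D,E,F} {G}
C-F (6): skip — C and F already connected.
F-G (12): add. Components now {C,D,E,F,G}
MST edge set: {E-F, C-D, D-E, F-G}.
Of the listed edges, {C-D, D-E, E-F} are in the MST → 3.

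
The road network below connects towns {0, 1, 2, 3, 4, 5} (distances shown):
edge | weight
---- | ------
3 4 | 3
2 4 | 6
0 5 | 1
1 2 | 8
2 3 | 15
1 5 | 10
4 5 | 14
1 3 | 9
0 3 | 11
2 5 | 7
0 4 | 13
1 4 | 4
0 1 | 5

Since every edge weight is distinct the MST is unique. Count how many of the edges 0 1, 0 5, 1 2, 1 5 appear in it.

2

Sort edges by weight, then run Kruskal:
0 5 (1): add — endpoints in different components.
3 4 (3): add — endpoints in different components.
1 4 (4): add — endpoints in different components.
0 1 (5): add — endpoints in different components.
2 4 (6): add — endpoints in different components.
MST edge set: {0 5, 3 4, 1 4, 0 1, 2 4}.
Of the listed edges, {0 1, 0 5} are in the MST → 2.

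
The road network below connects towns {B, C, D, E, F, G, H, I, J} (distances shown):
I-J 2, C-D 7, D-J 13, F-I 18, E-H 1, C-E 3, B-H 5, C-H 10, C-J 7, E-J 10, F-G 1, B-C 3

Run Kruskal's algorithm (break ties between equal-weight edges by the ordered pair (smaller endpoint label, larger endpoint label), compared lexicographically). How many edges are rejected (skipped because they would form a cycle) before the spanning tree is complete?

4

Kruskal's algorithm — process edges by increasing weight (ties by edge label):
E-H (1): add — endpoints in different components.
F-G (1): add — endpoints in different components.
I-J (2): add — endpoints in different components.
B-C (3): add — endpoints in different components.
C-E (3): add — endpoints in different components.
B-H (5): skip — B and H already connected.
C-D (7): add — endpoints in different components.
C-J (7): add — endpoints in different components.
C-H (10): skip — C and H already connected.
E-J (10): skip — E and J already connected.
D-J (13): skip — D and J already connected.
F-I (18): add — endpoints in different components.
Edges rejected before the tree was complete: 4.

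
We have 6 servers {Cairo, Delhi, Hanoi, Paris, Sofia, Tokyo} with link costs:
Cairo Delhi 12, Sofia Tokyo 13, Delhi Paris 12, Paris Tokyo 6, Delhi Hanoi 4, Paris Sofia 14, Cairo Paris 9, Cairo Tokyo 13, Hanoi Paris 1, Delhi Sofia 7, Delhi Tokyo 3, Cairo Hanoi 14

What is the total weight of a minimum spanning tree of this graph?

24

Grow the tree from Cairo using Prim:
Step 1: frontier [Cairo Paris 9, Cairo Delhi 12, Cairo Tokyo 13, Cairo Hanoi 14] → take Cairo Paris (9); add Paris.
Step 2: frontier [Cairo Delhi 12, Cairo Tokyo 13, Cairo Hanoi 14, Hanoi Paris 1, Paris Tokyo 6, Delhi Paris 12, Paris Sofia 14] → take Hanoi Paris (1); add Hanoi.
Step 3: frontier [Cairo Delhi 12, Cairo Tokyo 13, Delhi Hanoi 4, Paris Tokyo 6, Delhi Paris 12, Paris Sofia 14] → take Delhi Hanoi (4); add Delhi.
Step 4: frontier [Cairo Tokyo 13, Delhi Tokyo 3, Delhi Sofia 7, Paris Tokyo 6, Paris Sofia 14] → take Delhi Tokyo (3); add Tokyo.
Step 5: frontier [Delhi Sofia 7, Paris Sofia 14, Sofia Tokyo 13] → take Delhi Sofia (7); add Sofia.
MST edges: Cairo Paris, Hanoi Paris, Delhi Hanoi, Delhi Tokyo, Delhi Sofia; total weight 9+1+4+3+7 = 24.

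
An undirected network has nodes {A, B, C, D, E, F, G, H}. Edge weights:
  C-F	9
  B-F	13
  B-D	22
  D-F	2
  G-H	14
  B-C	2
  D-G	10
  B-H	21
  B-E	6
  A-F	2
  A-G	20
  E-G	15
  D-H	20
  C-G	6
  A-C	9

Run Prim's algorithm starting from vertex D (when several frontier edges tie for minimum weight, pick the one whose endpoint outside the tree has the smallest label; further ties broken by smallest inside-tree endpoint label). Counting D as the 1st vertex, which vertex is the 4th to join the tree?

Grow the tree from D using Prim:
Step 1: cheapest edge leaving the tree is D-F (2); add F.
Step 2: cheapest edge leaving the tree is A-F (2); add A.
Step 3: cheapest edge leaving the tree is A-C (9); add C.
Step 4: cheapest edge leaving the tree is B-C (2); add B.
Step 5: cheapest edge leaving the tree is B-E (6); add E.
Step 6: cheapest edge leaving the tree is C-G (6); add G.
Step 7: cheapest edge leaving the tree is G-H (14); add H.
Vertex order: D, F, A, C, B, E, G, H. The 4th vertex is C.

C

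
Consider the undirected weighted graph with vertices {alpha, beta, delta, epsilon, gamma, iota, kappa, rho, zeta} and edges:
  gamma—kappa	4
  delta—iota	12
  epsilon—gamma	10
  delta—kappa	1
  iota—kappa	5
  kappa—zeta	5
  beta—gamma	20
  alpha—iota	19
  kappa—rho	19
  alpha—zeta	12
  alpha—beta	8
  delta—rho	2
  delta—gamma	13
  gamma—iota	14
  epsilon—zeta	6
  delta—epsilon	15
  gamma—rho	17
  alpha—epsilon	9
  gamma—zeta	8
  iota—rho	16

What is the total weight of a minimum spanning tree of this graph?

Prim's algorithm from kappa:
Step 1: cheapest edge leaving the tree is delta—kappa (1); add delta.
Step 2: cheapest edge leaving the tree is delta—rho (2); add rho.
Step 3: cheapest edge leaving the tree is gamma—kappa (4); add gamma.
Step 4: cheapest edge leaving the tree is iota—kappa (5); add iota.
Step 5: cheapest edge leaving the tree is kappa—zeta (5); add zeta.
Step 6: cheapest edge leaving the tree is epsilon—zeta (6); add epsilon.
Step 7: cheapest edge leaving the tree is alpha—epsilon (9); add alpha.
Step 8: cheapest edge leaving the tree is alpha—beta (8); add beta.
MST edges: delta—kappa, delta—rho, gamma—kappa, iota—kappa, kappa—zeta, epsilon—zeta, alpha—epsilon, alpha—beta; total weight 1+2+4+5+5+6+9+8 = 40.

40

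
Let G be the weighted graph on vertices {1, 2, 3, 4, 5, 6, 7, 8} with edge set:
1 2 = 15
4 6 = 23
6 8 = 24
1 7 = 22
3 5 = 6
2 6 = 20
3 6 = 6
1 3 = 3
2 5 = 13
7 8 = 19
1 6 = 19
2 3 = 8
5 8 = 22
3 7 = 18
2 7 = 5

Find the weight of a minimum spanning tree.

70

Kruskal: consider edges lightest-first.
1 3 (3): add — endpoints in different components.
2 7 (5): add — endpoints in different components.
3 5 (6): add — endpoints in different components.
3 6 (6): add — endpoints in different components.
2 3 (8): add — endpoints in different components.
2 5 (13): skip — 2 and 5 already connected.
1 2 (15): skip — 1 and 2 already connected.
3 7 (18): skip — 3 and 7 already connected.
1 6 (19): skip — 1 and 6 already connected.
7 8 (19): add — endpoints in different components.
2 6 (20): skip — 2 and 6 already connected.
1 7 (22): skip — 1 and 7 already connected.
5 8 (22): skip — 5 and 8 already connected.
4 6 (23): add — endpoints in different components.
MST edges: 1 3, 2 7, 3 5, 3 6, 2 3, 7 8, 4 6; total weight 3+5+6+6+8+19+23 = 70.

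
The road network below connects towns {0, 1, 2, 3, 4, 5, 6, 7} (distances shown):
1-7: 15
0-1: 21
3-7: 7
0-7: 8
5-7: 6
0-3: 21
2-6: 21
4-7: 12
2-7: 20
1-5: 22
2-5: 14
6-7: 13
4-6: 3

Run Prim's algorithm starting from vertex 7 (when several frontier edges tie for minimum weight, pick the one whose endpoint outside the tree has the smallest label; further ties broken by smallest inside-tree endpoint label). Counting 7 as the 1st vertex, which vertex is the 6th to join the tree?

Prim, starting at 7.
Step 1: frontier [5-7 6, 3-7 7, 0-7 8, 4-7 12, 6-7 13, 1-7 15, 2-7 20] → take 5-7 (6); add 5.
Step 2: frontier [2-5 14, 1-5 22, 3-7 7, 0-7 8, 4-7 12, 6-7 13, 1-7 15, 2-7 20] → take 3-7 (7); add 3.
Step 3: frontier [0-3 21, 2-5 14, 1-5 22, 0-7 8, 4-7 12, 6-7 13, 1-7 15, 2-7 20] → take 0-7 (8); add 0.
Step 4: frontier [0-1 21, 2-5 14, 1-5 22, 4-7 12, 6-7 13, 1-7 15, 2-7 20] → take 4-7 (12); add 4.
Step 5: frontier [0-1 21, 4-6 3, 2-5 14, 1-5 22, 6-7 13, 1-7 15, 2-7 20] → take 4-6 (3); add 6.
Step 6: frontier [0-1 21, 2-5 14, 1-5 22, 2-6 21, 1-7 15, 2-7 20] → take 2-5 (14); add 2.
Step 7: frontier [0-1 21, 1-5 22, 1-7 15] → take 1-7 (15); add 1.
Vertex order: 7, 5, 3, 0, 4, 6, 2, 1. The 6th vertex is 6.

6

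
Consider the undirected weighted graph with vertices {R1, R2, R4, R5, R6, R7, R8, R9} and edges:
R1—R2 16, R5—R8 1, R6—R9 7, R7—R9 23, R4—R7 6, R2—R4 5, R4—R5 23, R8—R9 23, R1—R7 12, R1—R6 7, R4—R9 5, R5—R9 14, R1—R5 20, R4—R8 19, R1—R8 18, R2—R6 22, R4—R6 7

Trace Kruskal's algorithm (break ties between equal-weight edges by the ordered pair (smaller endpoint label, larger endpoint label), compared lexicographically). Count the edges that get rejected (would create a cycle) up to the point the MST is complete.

2

Kruskal's algorithm — process edges by increasing weight (ties by edge label):
R5—R8 (1): add — endpoints in different components.
R2—R4 (5): add — endpoints in different components.
R4—R9 (5): add — endpoints in different components.
R4—R7 (6): add — endpoints in different components.
R1—R6 (7): add — endpoints in different components.
R4—R6 (7): add — endpoints in different components.
R6—R9 (7): skip — R9 and R6 already connected.
R1—R7 (12): skip — R1 and R7 already connected.
R5—R9 (14): add — endpoints in different components.
Edges rejected before the tree was complete: 2.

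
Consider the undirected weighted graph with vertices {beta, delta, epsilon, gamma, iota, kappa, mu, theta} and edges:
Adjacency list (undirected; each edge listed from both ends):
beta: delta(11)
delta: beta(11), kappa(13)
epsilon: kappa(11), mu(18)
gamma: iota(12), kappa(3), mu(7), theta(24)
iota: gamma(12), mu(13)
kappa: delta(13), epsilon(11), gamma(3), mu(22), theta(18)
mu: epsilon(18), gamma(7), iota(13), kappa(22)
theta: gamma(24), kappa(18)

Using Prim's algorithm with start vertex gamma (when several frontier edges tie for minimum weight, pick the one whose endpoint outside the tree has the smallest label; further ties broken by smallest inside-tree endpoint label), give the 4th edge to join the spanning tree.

Prim's algorithm from gamma:
Step 1: frontier [gamma kappa 3, gamma mu 7, gamma iota 12, gamma theta 24] → take gamma kappa (3); add kappa.
Step 2: frontier [gamma mu 7, gamma iota 12, gamma theta 24, epsilon kappa 11, delta kappa 13, kappa theta 18, kappa mu 22] → take gamma mu (7); add mu.
Step 3: frontier [gamma iota 12, gamma theta 24, epsilon kappa 11, delta kappa 13, kappa theta 18, iota mu 13, epsilon mu 18] → take epsilon kappa (11); add epsilon.
Step 4: frontier [gamma iota 12, gamma theta 24, delta kappa 13, kappa theta 18, iota mu 13] → take gamma iota (12); add iota.
Step 5: frontier [gamma theta 24, delta kappa 13, kappa theta 18] → take delta kappa (13); add delta.
Step 6: frontier [beta delta 11, gamma theta 24, kappa theta 18] → take beta delta (11); add beta.
Step 7: frontier [gamma theta 24, kappa theta 18] → take kappa theta (18); add theta.
The 4th edge added is gamma iota.

gamma-iota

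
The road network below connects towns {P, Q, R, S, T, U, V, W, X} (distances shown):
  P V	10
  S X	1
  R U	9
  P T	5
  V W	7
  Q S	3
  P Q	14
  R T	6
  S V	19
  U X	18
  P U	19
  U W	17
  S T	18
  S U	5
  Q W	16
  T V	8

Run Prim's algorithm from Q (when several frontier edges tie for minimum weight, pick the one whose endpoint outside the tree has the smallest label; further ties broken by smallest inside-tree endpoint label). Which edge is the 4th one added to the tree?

Prim's algorithm from Q:
Step 1: cheapest edge leaving the tree is Q S (3); add S.
Step 2: cheapest edge leaving the tree is S X (1); add X.
Step 3: cheapest edge leaving the tree is S U (5); add U.
Step 4: cheapest edge leaving the tree is R U (9); add R.
Step 5: cheapest edge leaving the tree is R T (6); add T.
Step 6: cheapest edge leaving the tree is P T (5); add P.
Step 7: cheapest edge leaving the tree is T V (8); add V.
Step 8: cheapest edge leaving the tree is V W (7); add W.
The 4th edge added is R U.

R-U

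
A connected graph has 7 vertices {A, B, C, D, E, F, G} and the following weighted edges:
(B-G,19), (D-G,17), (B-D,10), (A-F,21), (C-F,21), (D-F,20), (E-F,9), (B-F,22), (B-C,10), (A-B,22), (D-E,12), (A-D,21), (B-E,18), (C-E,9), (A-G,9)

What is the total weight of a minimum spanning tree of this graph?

Sort edges by weight, then run Kruskal:
A-G (9): add — endpoints in different components.
C-E (9): add — endpoints in different components.
E-F (9): add — endpoints in different components.
B-C (10): add — endpoints in different components.
B-D (10): add — endpoints in different components.
D-E (12): skip — D and E already connected.
D-G (17): add — endpoints in different components.
MST edges: A-G, C-E, E-F, B-C, B-D, D-G; total weight 9+9+9+10+10+17 = 64.

64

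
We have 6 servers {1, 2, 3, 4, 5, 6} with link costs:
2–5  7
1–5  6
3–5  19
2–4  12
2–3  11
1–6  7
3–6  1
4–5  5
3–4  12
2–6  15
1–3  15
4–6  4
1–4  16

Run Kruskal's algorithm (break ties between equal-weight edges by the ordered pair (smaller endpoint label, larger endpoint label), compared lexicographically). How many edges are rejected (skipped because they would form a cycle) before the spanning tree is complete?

1

Sort edges by weight, then run Kruskal:
3–6 (1): add — endpoints in different components.
4–6 (4): add — endpoints in different components.
4–5 (5): add — endpoints in different components.
1–5 (6): add — endpoints in different components.
1–6 (7): skip — 1 and 6 already connected.
2–5 (7): add — endpoints in different components.
Edges rejected before the tree was complete: 1.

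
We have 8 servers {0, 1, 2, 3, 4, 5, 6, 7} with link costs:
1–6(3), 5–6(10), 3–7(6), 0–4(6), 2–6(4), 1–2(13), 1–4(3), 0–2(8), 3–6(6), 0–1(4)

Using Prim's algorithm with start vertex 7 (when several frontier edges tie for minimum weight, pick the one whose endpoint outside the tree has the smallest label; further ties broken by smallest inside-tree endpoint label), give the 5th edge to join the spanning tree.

0-1

Grow the tree from 7 using Prim:
Step 1: frontier [3–7 6] → take 3–7 (6); add 3.
Step 2: frontier [3–6 6] → take 3–6 (6); add 6.
Step 3: frontier [1–6 3, 2–6 4, 5–6 10] → take 1–6 (3); add 1.
Step 4: frontier [1–4 3, 0–1 4, 1–2 13, 2–6 4, 5–6 10] → take 1–4 (3); add 4.
Step 5: frontier [0–1 4, 1–2 13, 0–4 6, 2–6 4, 5–6 10] → take 0–1 (4); add 0.
Step 6: frontier [0–2 8, 1–2 13, 2–6 4, 5–6 10] → take 2–6 (4); add 2.
Step 7: frontier [5–6 10] → take 5–6 (10); add 5.
The 5th edge added is 0–1.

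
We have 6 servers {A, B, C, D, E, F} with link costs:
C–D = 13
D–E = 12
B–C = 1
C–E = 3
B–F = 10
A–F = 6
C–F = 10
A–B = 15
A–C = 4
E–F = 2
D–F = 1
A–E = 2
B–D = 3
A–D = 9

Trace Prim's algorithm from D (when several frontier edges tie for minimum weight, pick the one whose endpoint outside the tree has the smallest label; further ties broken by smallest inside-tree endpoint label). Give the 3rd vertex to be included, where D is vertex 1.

E

Prim, starting at D.
Step 1: frontier [D–F 1, B–D 3, A–D 9, D–E 12, C–D 13] → take D–F (1); add F.
Step 2: frontier [B–D 3, A–D 9, D–E 12, C–D 13, E–F 2, A–F 6, B–F 10, C–F 10] → take E–F (2); add E.
Step 3: frontier [B–D 3, A–D 9, C–D 13, A–E 2, C–E 3, A–F 6, B–F 10, C–F 10] → take A–E (2); add A.
Step 4: frontier [A–C 4, A–B 15, B–D 3, C–D 13, C–E 3, B–F 10, C–F 10] → take B–D (3); add B.
Step 5: frontier [A–C 4, B–C 1, C–D 13, C–E 3, C–F 10] → take B–C (1); add C.
Vertex order: D, F, E, A, B, C. The 3rd vertex is E.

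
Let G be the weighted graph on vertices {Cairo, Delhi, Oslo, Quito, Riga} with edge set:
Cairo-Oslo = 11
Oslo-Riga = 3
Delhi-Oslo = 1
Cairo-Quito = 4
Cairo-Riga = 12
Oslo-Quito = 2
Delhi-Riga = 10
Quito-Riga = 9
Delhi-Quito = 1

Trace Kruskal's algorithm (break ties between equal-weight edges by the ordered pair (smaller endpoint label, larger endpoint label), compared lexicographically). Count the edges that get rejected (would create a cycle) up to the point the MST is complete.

Sort edges by weight, then run Kruskal:
Delhi-Oslo (1): add — endpoints in different components.
Delhi-Quito (1): add — endpoints in different components.
Oslo-Quito (2): skip — Oslo and Quito already connected.
Oslo-Riga (3): add — endpoints in different components.
Cairo-Quito (4): add — endpoints in different components.
Edges rejected before the tree was complete: 1.

1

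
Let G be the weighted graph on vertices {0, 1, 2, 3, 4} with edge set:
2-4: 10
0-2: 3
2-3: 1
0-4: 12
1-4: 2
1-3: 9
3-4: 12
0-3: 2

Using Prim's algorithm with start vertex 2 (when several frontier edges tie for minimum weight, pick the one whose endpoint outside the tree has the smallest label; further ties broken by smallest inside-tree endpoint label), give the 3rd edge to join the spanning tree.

Prim's algorithm from 2:
Step 1: cheapest edge leaving the tree is 2-3 (1); add 3.
Step 2: cheapest edge leaving the tree is 0-3 (2); add 0.
Step 3: cheapest edge leaving the tree is 1-3 (9); add 1.
Step 4: cheapest edge leaving the tree is 1-4 (2); add 4.
The 3rd edge added is 1-3.

1-3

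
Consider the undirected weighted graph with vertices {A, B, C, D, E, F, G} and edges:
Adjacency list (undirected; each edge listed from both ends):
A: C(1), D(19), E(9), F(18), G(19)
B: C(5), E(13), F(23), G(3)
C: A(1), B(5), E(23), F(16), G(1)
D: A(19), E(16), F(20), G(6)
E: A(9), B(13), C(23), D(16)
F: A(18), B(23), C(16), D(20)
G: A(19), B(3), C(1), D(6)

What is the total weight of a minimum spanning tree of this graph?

36

Sort edges by weight, then run Kruskal:
A—C (1): add. Components now {A,C} {B} {D} {E} {F} {G}
C—G (1): add. Components now {A,C,G} {B} {D} {E} {F}
B—G (3): add. Components now {A,B,C,G} {D} {E} {F}
B—C (5): skip — B and C already connected.
D—G (6): add. Components now {A,B,C,D,G} {E} {F}
A—E (9): add. Components now {A,B,C,D,E,G} {F}
B—E (13): skip — B and E already connected.
C—F (16): add. Components now {A,B,C,D,E,F,G}
MST edges: A—C, C—G, B—G, D—G, A—E, C—F; total weight 1+1+3+6+9+16 = 36.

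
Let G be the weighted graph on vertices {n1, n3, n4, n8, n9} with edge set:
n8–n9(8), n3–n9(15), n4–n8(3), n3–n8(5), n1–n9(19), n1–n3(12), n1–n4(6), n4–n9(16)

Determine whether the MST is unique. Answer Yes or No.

Kruskal: consider edges lightest-first.
n4–n8 (3): add — endpoints in different components.
n3–n8 (5): add — endpoints in different components.
n1–n4 (6): add — endpoints in different components.
n8–n9 (8): add — endpoints in different components.
Every non-tree edge has weight strictly greater than the heaviest edge on the tree path between its endpoints, so the MST is unique.

Yes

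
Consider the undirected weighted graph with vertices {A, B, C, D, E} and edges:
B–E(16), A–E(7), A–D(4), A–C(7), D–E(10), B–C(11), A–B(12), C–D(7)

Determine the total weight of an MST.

Grow the tree from C using Prim:
Step 1: cheapest edge leaving the tree is A–C (7); add A.
Step 2: cheapest edge leaving the tree is A–D (4); add D.
Step 3: cheapest edge leaving the tree is A–E (7); add E.
Step 4: cheapest edge leaving the tree is B–C (11); add B.
MST edges: A–C, A–D, A–E, B–C; total weight 7+4+7+11 = 29.

29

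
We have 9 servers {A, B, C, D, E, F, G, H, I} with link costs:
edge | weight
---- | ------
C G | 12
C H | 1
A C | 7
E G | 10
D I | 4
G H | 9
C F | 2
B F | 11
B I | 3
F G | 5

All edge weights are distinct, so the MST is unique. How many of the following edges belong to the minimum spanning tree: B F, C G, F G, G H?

2

Kruskal's algorithm — process edges by increasing weight (ties by edge label):
C H (1): add — endpoints in different components.
C F (2): add — endpoints in different components.
B I (3): add — endpoints in different components.
D I (4): add — endpoints in different components.
F G (5): add — endpoints in different components.
A C (7): add — endpoints in different components.
G H (9): skip — G and H already connected.
E G (10): add — endpoints in different components.
B F (11): add — endpoints in different components.
MST edge set: {C H, C F, B I, D I, F G, A C, E G, B F}.
Of the listed edges, {B F, F G} are in the MST → 2.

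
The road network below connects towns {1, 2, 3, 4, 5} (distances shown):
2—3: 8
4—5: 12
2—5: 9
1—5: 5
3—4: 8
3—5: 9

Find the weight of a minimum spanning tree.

30

Prim, starting at 1.
Step 1: frontier [1—5 5] → take 1—5 (5); add 5.
Step 2: frontier [2—5 9, 3—5 9, 4—5 12] → take 2—5 (9); add 2.
Step 3: frontier [2—3 8, 3—5 9, 4—5 12] → take 2—3 (8); add 3.
Step 4: frontier [3—4 8, 4—5 12] → take 3—4 (8); add 4.
MST edges: 1—5, 2—5, 2—3, 3—4; total weight 5+9+8+8 = 30.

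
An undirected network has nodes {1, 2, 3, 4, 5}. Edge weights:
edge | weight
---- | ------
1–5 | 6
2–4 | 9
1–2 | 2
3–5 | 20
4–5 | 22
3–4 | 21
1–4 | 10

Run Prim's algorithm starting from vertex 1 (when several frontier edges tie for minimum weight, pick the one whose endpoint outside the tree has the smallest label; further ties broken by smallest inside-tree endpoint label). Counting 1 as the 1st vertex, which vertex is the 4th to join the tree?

Prim's algorithm from 1:
Step 1: frontier [1–2 2, 1–5 6, 1–4 10] → take 1–2 (2); add 2.
Step 2: frontier [1–5 6, 1–4 10, 2–4 9] → take 1–5 (6); add 5.
Step 3: frontier [1–4 10, 2–4 9, 3–5 20, 4–5 22] → take 2–4 (9); add 4.
Step 4: frontier [3–4 21, 3–5 20] → take 3–5 (20); add 3.
Vertex order: 1, 2, 5, 4, 3. The 4th vertex is 4.

4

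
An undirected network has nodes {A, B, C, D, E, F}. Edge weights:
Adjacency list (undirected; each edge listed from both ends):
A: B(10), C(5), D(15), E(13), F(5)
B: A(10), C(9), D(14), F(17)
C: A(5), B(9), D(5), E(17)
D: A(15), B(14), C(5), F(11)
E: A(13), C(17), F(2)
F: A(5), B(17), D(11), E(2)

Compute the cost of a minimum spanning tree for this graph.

26

Sort edges by weight, then run Kruskal:
E–F (2): add. Components now {A} {B} {C} {D} {E,F}
A–C (5): add. Components now {A,C} {B} {D} {E,F}
A–F (5): add. Components now {A,C,E,F} {B} {D}
C–D (5): add. Components now {A,C,D,E,F} {B}
B–C (9): add. Components now {A,B,C,D,E,F}
MST edges: E–F, A–C, A–F, C–D, B–C; total weight 2+5+5+5+9 = 26.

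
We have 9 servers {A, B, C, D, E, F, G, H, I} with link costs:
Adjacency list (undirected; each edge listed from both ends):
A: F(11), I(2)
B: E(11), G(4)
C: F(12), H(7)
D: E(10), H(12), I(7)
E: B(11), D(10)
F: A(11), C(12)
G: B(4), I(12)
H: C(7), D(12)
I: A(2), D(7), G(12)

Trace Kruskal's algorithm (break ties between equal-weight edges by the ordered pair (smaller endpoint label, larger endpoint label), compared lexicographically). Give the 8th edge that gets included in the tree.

C-F

Kruskal: consider edges lightest-first.
A–I (2): add — endpoints in different components.
B–G (4): add — endpoints in different components.
C–H (7): add — endpoints in different components.
D–I (7): add — endpoints in different components.
D–E (10): add — endpoints in different components.
A–F (11): add — endpoints in different components.
B–E (11): add — endpoints in different components.
C–F (12): add — endpoints in different components.
The 8th edge added is C–F.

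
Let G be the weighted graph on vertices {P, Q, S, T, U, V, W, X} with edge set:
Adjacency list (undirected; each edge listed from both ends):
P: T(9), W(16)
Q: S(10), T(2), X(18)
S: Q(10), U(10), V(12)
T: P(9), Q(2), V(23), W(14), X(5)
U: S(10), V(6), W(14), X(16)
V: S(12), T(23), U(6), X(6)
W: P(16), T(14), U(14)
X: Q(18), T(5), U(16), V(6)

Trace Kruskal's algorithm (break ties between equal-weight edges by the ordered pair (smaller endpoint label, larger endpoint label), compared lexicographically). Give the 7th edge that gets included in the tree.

Kruskal's algorithm — process edges by increasing weight (ties by edge label):
Q–T (2): add — endpoints in different components.
T–X (5): add — endpoints in different components.
U–V (6): add — endpoints in different components.
V–X (6): add — endpoints in different components.
P–T (9): add — endpoints in different components.
Q–S (10): add — endpoints in different components.
S–U (10): skip — U and S already connected.
S–V (12): skip — S and V already connected.
T–W (14): add — endpoints in different components.
The 7th edge added is T–W.

T-W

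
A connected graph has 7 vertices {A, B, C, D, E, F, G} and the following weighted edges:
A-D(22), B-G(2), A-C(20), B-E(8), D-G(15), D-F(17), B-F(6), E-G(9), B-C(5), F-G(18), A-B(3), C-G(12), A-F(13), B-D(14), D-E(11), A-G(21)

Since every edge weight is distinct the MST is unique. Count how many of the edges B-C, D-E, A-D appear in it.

2

Kruskal's algorithm — process edges by increasing weight (ties by edge label):
B-G (2): add — endpoints in different components.
A-B (3): add — endpoints in different components.
B-C (5): add — endpoints in different components.
B-F (6): add — endpoints in different components.
B-E (8): add — endpoints in different components.
E-G (9): skip — E and G already connected.
D-E (11): add — endpoints in different components.
MST edge set: {B-G, A-B, B-C, B-F, B-E, D-E}.
Of the listed edges, {B-C, D-E} are in the MST → 2.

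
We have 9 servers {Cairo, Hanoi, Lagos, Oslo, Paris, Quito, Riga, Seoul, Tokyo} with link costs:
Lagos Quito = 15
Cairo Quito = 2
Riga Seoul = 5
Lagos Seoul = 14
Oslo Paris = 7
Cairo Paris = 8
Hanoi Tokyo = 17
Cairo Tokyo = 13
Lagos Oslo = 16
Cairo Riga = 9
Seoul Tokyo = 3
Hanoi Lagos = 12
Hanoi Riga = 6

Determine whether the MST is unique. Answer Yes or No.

Yes

Sort edges by weight, then run Kruskal:
Cairo Quito (2): add — endpoints in different components.
Seoul Tokyo (3): add — endpoints in different components.
Riga Seoul (5): add — endpoints in different components.
Hanoi Riga (6): add — endpoints in different components.
Oslo Paris (7): add — endpoints in different components.
Cairo Paris (8): add — endpoints in different components.
Cairo Riga (9): add — endpoints in different components.
Hanoi Lagos (12): add — endpoints in different components.
Every non-tree edge has weight strictly greater than the heaviest edge on the tree path between its endpoints, so the MST is unique.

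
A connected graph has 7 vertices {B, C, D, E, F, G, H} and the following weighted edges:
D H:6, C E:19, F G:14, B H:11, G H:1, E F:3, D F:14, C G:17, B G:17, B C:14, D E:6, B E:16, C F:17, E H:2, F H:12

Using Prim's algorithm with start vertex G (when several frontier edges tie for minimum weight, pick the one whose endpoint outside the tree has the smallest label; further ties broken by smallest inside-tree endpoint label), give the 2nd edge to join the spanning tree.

Grow the tree from G using Prim:
Step 1: cheapest edge leaving the tree is G H (1); add H.
Step 2: cheapest edge leaving the tree is E H (2); add E.
Step 3: cheapest edge leaving the tree is E F (3); add F.
Step 4: cheapest edge leaving the tree is D E (6); add D.
Step 5: cheapest edge leaving the tree is B H (11); add B.
Step 6: cheapest edge leaving the tree is B C (14); add C.
The 2nd edge added is E H.

E-H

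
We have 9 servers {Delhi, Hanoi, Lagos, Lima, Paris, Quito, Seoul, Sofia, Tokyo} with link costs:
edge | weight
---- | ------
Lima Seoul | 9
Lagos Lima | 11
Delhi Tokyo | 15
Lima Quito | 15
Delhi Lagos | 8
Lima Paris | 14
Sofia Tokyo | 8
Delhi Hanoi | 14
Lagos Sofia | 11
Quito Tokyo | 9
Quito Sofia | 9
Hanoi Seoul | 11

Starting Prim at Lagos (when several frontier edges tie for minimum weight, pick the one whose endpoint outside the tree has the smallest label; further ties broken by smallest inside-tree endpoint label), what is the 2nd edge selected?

Prim's algorithm from Lagos:
Step 1: frontier [Delhi Lagos 8, Lagos Lima 11, Lagos Sofia 11] → take Delhi Lagos (8); add Delhi.
Step 2: frontier [Delhi Hanoi 14, Delhi Tokyo 15, Lagos Lima 11, Lagos Sofia 11] → take Lagos Lima (11); add Lima.
Step 3: frontier [Delhi Hanoi 14, Delhi Tokyo 15, Lagos Sofia 11, Lima Seoul 9, Lima Paris 14, Lima Quito 15] → take Lima Seoul (9); add Seoul.
Step 4: frontier [Delhi Hanoi 14, Delhi Tokyo 15, Lagos Sofia 11, Lima Paris 14, Lima Quito 15, Hanoi Seoul 11] → take Hanoi Seoul (11); add Hanoi.
Step 5: frontier [Delhi Tokyo 15, Lagos Sofia 11, Lima Paris 14, Lima Quito 15] → take Lagos Sofia (11); add Sofia.
Step 6: frontier [Delhi Tokyo 15, Lima Paris 14, Lima Quito 15, Sofia Tokyo 8, Quito Sofia 9] → take Sofia Tokyo (8); add Tokyo.
Step 7: frontier [Lima Paris 14, Lima Quito 15, Quito Sofia 9, Quito Tokyo 9] → take Quito Sofia (9); add Quito.
Step 8: frontier [Lima Paris 14] → take Lima Paris (14); add Paris.
The 2nd edge added is Lagos Lima.

Lagos-Lima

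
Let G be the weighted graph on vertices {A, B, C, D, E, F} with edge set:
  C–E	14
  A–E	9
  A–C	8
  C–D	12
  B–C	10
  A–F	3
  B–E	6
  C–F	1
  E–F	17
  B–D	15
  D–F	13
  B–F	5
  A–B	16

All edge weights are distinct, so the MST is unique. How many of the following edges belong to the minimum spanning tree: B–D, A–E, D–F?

Kruskal: consider edges lightest-first.
C–F (1): add — endpoints in different components.
A–F (3): add — endpoints in different components.
B–F (5): add — endpoints in different components.
B–E (6): add — endpoints in different components.
A–C (8): skip — A and C already connected.
A–E (9): skip — A and E already connected.
B–C (10): skip — B and C already connected.
C–D (12): add — endpoints in different components.
MST edge set: {C–F, A–F, B–F, B–E, C–D}.
Of the listed edges, {} are in the MST → 0.

0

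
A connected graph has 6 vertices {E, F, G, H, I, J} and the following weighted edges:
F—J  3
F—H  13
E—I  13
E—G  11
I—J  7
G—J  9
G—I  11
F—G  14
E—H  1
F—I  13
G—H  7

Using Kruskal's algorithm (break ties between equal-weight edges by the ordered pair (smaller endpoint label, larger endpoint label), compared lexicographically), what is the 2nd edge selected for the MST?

Kruskal's algorithm — process edges by increasing weight (ties by edge label):
E—H (1): add — endpoints in different components.
F—J (3): add — endpoints in different components.
G—H (7): add — endpoints in different components.
I—J (7): add — endpoints in different components.
G—J (9): add — endpoints in different components.
The 2nd edge added is F—J.

F-J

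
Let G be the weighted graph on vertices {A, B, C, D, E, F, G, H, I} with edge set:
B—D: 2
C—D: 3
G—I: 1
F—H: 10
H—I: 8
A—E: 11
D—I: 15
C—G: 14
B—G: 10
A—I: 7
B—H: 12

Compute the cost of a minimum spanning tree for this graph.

52

Kruskal: consider edges lightest-first.
G—I (1): add — endpoints in different components.
B—D (2): add — endpoints in different components.
C—D (3): add — endpoints in different components.
A—I (7): add — endpoints in different components.
H—I (8): add — endpoints in different components.
B—G (10): add — endpoints in different components.
F—H (10): add — endpoints in different components.
A—E (11): add — endpoints in different components.
MST edges: G—I, B—D, C—D, A—I, H—I, B—G, F—H, A—E; total weight 1+2+3+7+8+10+10+11 = 52.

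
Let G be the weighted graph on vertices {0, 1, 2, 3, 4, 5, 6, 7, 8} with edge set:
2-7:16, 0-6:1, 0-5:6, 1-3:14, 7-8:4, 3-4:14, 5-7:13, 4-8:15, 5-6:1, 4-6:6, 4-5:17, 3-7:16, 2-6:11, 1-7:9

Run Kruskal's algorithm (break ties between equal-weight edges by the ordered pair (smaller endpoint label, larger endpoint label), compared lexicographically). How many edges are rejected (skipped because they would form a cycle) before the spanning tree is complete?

1

Sort edges by weight, then run Kruskal:
0-6 (1): add — endpoints in different components.
5-6 (1): add — endpoints in different components.
7-8 (4): add — endpoints in different components.
0-5 (6): skip — 0 and 5 already connected.
4-6 (6): add — endpoints in different components.
1-7 (9): add — endpoints in different components.
2-6 (11): add — endpoints in different components.
5-7 (13): add — endpoints in different components.
1-3 (14): add — endpoints in different components.
Edges rejected before the tree was complete: 1.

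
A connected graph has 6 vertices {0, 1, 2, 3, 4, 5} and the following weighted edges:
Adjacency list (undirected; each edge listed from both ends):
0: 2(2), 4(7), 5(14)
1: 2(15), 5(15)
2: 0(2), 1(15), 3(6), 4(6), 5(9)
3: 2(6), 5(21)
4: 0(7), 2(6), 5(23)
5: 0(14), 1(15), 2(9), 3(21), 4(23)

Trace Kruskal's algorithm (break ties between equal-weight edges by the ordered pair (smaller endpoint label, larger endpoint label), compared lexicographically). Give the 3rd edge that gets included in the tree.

Sort edges by weight, then run Kruskal:
0-2 (2): add. Components now {0,2} {1} {3} {4} {5}
2-3 (6): add. Components now {0,2,3} {1} {4} {5}
2-4 (6): add. Components now {0,2,3,4} {1} {5}
0-4 (7): skip — 0 and 4 already connected.
2-5 (9): add. Components now {0,2,3,4,5} {1}
0-5 (14): skip — 0 and 5 already connected.
1-2 (15): add. Components now {0,1,2,3,4,5}
The 3rd edge added is 2-4.

2-4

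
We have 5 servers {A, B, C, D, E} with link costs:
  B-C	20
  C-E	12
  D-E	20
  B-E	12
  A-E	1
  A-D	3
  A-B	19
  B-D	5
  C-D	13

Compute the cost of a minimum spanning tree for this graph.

21

Prim's algorithm from D:
Step 1: frontier [A-D 3, B-D 5, C-D 13, D-E 20] → take A-D (3); add A.
Step 2: frontier [A-E 1, A-B 19, B-D 5, C-D 13, D-E 20] → take A-E (1); add E.
Step 3: frontier [A-B 19, B-D 5, C-D 13, B-E 12, C-E 12] → take B-D (5); add B.
Step 4: frontier [B-C 20, C-D 13, C-E 12] → take C-E (12); add C.
MST edges: A-D, A-E, B-D, C-E; total weight 3+1+5+12 = 21.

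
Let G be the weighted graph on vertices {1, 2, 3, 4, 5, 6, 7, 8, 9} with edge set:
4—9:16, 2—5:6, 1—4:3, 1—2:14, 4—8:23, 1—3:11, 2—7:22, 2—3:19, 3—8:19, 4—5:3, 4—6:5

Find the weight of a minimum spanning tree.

85

Prim, starting at 6.
Step 1: frontier [4—6 5] → take 4—6 (5); add 4.
Step 2: frontier [1—4 3, 4—5 3, 4—9 16, 4—8 23] → take 1—4 (3); add 1.
Step 3: frontier [1—3 11, 1—2 14, 4—5 3, 4—9 16, 4—8 23] → take 4—5 (3); add 5.
Step 4: frontier [1—3 11, 1—2 14, 4—9 16, 4—8 23, 2—5 6] → take 2—5 (6); add 2.
Step 5: frontier [1—3 11, 2—3 19, 2—7 22, 4—9 16, 4—8 23] → take 1—3 (11); add 3.
Step 6: frontier [2—7 22, 3—8 19, 4—9 16, 4—8 23] → take 4—9 (16); add 9.
Step 7: frontier [2—7 22, 3—8 19, 4—8 23] → take 3—8 (19); add 8.
Step 8: frontier [2—7 22] → take 2—7 (22); add 7.
MST edges: 4—6, 1—4, 4—5, 2—5, 1—3, 4—9, 3—8, 2—7; total weight 5+3+3+6+11+16+19+22 = 85.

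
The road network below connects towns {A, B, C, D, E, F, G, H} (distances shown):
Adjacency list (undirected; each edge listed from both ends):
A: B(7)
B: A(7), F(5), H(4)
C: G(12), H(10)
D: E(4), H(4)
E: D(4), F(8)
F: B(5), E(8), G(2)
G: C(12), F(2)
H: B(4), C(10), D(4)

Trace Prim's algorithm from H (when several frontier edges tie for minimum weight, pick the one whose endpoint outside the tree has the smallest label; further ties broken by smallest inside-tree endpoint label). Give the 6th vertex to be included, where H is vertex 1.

G

Prim's algorithm from H:
Step 1: frontier [B-H 4, D-H 4, C-H 10] → take B-H (4); add B.
Step 2: frontier [B-F 5, A-B 7, D-H 4, C-H 10] → take D-H (4); add D.
Step 3: frontier [B-F 5, A-B 7, D-E 4, C-H 10] → take D-E (4); add E.
Step 4: frontier [B-F 5, A-B 7, E-F 8, C-H 10] → take B-F (5); add F.
Step 5: frontier [A-B 7, F-G 2, C-H 10] → take F-G (2); add G.
Step 6: frontier [A-B 7, C-G 12, C-H 10] → take A-B (7); add A.
Step 7: frontier [C-G 12, C-H 10] → take C-H (10); add C.
Vertex order: H, B, D, E, F, G, A, C. The 6th vertex is G.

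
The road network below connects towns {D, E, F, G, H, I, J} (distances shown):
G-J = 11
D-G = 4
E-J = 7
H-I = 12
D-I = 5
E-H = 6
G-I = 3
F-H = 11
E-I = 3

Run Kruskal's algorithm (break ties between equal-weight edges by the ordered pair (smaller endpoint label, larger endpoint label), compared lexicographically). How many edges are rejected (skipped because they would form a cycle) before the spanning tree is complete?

Sort edges by weight, then run Kruskal:
E-I (3): add — endpoints in different components.
G-I (3): add — endpoints in different components.
D-G (4): add — endpoints in different components.
D-I (5): skip — D and I already connected.
E-H (6): add — endpoints in different components.
E-J (7): add — endpoints in different components.
F-H (11): add — endpoints in different components.
Edges rejected before the tree was complete: 1.

1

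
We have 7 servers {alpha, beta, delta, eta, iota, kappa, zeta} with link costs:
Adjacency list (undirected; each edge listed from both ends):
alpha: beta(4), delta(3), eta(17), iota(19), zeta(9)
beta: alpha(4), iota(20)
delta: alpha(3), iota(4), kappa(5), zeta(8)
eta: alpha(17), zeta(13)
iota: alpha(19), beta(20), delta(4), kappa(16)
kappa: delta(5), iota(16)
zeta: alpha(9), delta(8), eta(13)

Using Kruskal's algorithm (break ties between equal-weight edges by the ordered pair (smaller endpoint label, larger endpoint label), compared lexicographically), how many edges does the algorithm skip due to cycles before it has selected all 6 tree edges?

1

Sort edges by weight, then run Kruskal:
alpha–delta (3): add. Components now {alpha,delta} {eta} {kappa} {iota} {beta} {zeta}
alpha–beta (4): add. Components now {alpha,beta,delta} {eta} {kappa} {iota} {zeta}
delta–iota (4): add. Components now {alpha,beta,delta,iota} {eta} {kappa} {zeta}
delta–kappa (5): add. Components now {alpha,beta,delta,iota,kappa} {eta} {zeta}
delta–zeta (8): add. Components now {alpha,beta,delta,iota,kappa,zeta} {eta}
alpha–zeta (9): skip — alpha and zeta already connected.
eta–zeta (13): add. Components now {alpha,beta,delta,eta,iota,kappa,zeta}
Edges rejected before the tree was complete: 1.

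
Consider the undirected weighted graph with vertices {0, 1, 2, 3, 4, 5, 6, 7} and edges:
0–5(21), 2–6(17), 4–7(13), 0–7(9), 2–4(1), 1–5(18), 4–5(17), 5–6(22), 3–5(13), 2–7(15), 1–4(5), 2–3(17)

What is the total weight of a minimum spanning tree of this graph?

75

Prim, starting at 3.
Step 1: frontier [3–5 13, 2–3 17] → take 3–5 (13); add 5.
Step 2: frontier [2–3 17, 4–5 17, 1–5 18, 0–5 21, 5–6 22] → take 2–3 (17); add 2.
Step 3: frontier [2–4 1, 2–7 15, 2–6 17, 4–5 17, 1–5 18, 0–5 21, 5–6 22] → take 2–4 (1); add 4.
Step 4: frontier [2–7 15, 2–6 17, 1–4 5, 4–7 13, 1–5 18, 0–5 21, 5–6 22] → take 1–4 (5); add 1.
Step 5: frontier [2–7 15, 2–6 17, 4–7 13, 0–5 21, 5–6 22] → take 4–7 (13); add 7.
Step 6: frontier [2–6 17, 0–5 21, 5–6 22, 0–7 9] → take 0–7 (9); add 0.
Step 7: frontier [2–6 17, 5–6 22] → take 2–6 (17); add 6.
MST edges: 3–5, 2–3, 2–4, 1–4, 4–7, 0–7, 2–6; total weight 13+17+1+5+13+9+17 = 75.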